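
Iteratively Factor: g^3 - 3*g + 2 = (g + 2)*(g^2 - 2*g + 1) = (g - 1)*(g + 2)*(g - 1)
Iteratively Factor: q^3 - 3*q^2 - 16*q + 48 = (q - 4)*(q^2 + q - 12) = (q - 4)*(q + 4)*(q - 3)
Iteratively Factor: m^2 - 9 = (m - 3)*(m + 3)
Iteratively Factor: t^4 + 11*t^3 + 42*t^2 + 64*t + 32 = (t + 2)*(t^3 + 9*t^2 + 24*t + 16) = (t + 1)*(t + 2)*(t^2 + 8*t + 16) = (t + 1)*(t + 2)*(t + 4)*(t + 4)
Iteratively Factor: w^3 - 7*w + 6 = (w - 1)*(w^2 + w - 6) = (w - 1)*(w + 3)*(w - 2)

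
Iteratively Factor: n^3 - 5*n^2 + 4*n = (n - 1)*(n^2 - 4*n) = (n - 4)*(n - 1)*(n)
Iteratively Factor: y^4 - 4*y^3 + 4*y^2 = (y - 2)*(y^3 - 2*y^2) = (y - 2)^2*(y^2) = y*(y - 2)^2*(y)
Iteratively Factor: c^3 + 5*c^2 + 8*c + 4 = (c + 2)*(c^2 + 3*c + 2) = (c + 1)*(c + 2)*(c + 2)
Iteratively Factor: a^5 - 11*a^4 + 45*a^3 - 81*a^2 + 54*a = (a - 3)*(a^4 - 8*a^3 + 21*a^2 - 18*a) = a*(a - 3)*(a^3 - 8*a^2 + 21*a - 18) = a*(a - 3)^2*(a^2 - 5*a + 6) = a*(a - 3)^2*(a - 2)*(a - 3)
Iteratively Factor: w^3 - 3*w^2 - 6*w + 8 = (w - 4)*(w^2 + w - 2) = (w - 4)*(w + 2)*(w - 1)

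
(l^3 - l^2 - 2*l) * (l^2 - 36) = l^5 - l^4 - 38*l^3 + 36*l^2 + 72*l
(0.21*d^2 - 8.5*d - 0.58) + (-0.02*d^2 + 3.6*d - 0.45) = 0.19*d^2 - 4.9*d - 1.03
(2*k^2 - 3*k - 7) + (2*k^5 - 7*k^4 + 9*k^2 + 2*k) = 2*k^5 - 7*k^4 + 11*k^2 - k - 7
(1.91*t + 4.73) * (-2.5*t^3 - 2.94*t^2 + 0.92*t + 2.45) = -4.775*t^4 - 17.4404*t^3 - 12.149*t^2 + 9.0311*t + 11.5885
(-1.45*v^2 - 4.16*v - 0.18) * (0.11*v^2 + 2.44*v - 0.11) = -0.1595*v^4 - 3.9956*v^3 - 10.0107*v^2 + 0.0184*v + 0.0198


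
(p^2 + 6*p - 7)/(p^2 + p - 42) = (p - 1)/(p - 6)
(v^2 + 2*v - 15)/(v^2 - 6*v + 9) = (v + 5)/(v - 3)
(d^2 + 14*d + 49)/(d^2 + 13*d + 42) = (d + 7)/(d + 6)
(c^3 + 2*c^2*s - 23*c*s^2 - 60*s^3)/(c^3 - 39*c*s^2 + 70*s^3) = (-c^2 - 7*c*s - 12*s^2)/(-c^2 - 5*c*s + 14*s^2)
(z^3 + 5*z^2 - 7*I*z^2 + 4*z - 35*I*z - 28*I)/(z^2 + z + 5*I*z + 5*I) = (z^2 + z*(4 - 7*I) - 28*I)/(z + 5*I)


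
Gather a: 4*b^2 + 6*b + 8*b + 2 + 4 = 4*b^2 + 14*b + 6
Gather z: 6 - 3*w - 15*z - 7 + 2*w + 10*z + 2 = -w - 5*z + 1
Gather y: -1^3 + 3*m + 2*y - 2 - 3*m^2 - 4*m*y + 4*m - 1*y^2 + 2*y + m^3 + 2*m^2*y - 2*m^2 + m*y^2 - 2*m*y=m^3 - 5*m^2 + 7*m + y^2*(m - 1) + y*(2*m^2 - 6*m + 4) - 3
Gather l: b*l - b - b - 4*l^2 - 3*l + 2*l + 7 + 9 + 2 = -2*b - 4*l^2 + l*(b - 1) + 18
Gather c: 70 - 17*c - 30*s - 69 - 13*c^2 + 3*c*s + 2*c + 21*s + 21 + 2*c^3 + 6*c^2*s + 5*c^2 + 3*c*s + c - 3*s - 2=2*c^3 + c^2*(6*s - 8) + c*(6*s - 14) - 12*s + 20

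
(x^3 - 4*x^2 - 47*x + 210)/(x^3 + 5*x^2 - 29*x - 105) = (x - 6)/(x + 3)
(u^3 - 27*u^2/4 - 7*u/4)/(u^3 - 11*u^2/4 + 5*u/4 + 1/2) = u*(u - 7)/(u^2 - 3*u + 2)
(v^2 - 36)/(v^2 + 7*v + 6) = (v - 6)/(v + 1)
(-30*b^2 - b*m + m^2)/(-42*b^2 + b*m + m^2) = (5*b + m)/(7*b + m)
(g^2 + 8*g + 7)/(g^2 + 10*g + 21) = (g + 1)/(g + 3)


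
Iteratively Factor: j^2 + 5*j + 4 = (j + 1)*(j + 4)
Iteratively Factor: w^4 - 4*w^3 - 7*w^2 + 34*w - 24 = (w - 1)*(w^3 - 3*w^2 - 10*w + 24) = (w - 2)*(w - 1)*(w^2 - w - 12) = (w - 4)*(w - 2)*(w - 1)*(w + 3)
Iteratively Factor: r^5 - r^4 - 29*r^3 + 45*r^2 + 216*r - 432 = (r - 3)*(r^4 + 2*r^3 - 23*r^2 - 24*r + 144) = (r - 3)^2*(r^3 + 5*r^2 - 8*r - 48) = (r - 3)^3*(r^2 + 8*r + 16) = (r - 3)^3*(r + 4)*(r + 4)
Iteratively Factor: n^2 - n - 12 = (n + 3)*(n - 4)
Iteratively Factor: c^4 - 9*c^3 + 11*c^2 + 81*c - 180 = (c - 5)*(c^3 - 4*c^2 - 9*c + 36) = (c - 5)*(c - 4)*(c^2 - 9) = (c - 5)*(c - 4)*(c - 3)*(c + 3)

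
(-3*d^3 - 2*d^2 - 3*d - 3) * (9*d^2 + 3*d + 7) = -27*d^5 - 27*d^4 - 54*d^3 - 50*d^2 - 30*d - 21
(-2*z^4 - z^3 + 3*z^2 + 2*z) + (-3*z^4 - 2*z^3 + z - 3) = -5*z^4 - 3*z^3 + 3*z^2 + 3*z - 3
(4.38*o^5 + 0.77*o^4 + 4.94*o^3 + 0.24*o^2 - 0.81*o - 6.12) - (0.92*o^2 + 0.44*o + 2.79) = 4.38*o^5 + 0.77*o^4 + 4.94*o^3 - 0.68*o^2 - 1.25*o - 8.91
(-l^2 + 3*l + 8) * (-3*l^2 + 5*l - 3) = 3*l^4 - 14*l^3 - 6*l^2 + 31*l - 24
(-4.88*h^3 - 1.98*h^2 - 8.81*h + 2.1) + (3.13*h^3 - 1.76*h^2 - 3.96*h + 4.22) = -1.75*h^3 - 3.74*h^2 - 12.77*h + 6.32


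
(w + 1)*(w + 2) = w^2 + 3*w + 2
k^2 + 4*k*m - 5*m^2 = (k - m)*(k + 5*m)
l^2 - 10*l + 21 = (l - 7)*(l - 3)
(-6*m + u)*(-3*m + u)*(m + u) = 18*m^3 + 9*m^2*u - 8*m*u^2 + u^3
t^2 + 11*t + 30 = (t + 5)*(t + 6)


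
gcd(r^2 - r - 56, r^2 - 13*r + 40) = r - 8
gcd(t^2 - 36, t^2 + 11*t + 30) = t + 6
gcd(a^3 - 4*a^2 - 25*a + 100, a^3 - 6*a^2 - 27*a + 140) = a^2 + a - 20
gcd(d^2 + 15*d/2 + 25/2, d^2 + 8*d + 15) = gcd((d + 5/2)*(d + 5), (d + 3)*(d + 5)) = d + 5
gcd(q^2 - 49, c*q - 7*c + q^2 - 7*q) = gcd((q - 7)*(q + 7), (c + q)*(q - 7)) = q - 7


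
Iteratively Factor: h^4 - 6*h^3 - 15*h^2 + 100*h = (h - 5)*(h^3 - h^2 - 20*h) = (h - 5)^2*(h^2 + 4*h) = (h - 5)^2*(h + 4)*(h)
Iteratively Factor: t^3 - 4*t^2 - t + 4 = (t - 4)*(t^2 - 1) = (t - 4)*(t - 1)*(t + 1)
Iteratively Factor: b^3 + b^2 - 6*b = (b - 2)*(b^2 + 3*b) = b*(b - 2)*(b + 3)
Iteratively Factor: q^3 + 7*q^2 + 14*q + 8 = (q + 1)*(q^2 + 6*q + 8) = (q + 1)*(q + 2)*(q + 4)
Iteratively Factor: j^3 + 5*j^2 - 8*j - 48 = (j + 4)*(j^2 + j - 12) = (j + 4)^2*(j - 3)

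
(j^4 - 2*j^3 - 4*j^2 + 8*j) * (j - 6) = j^5 - 8*j^4 + 8*j^3 + 32*j^2 - 48*j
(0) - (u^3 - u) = -u^3 + u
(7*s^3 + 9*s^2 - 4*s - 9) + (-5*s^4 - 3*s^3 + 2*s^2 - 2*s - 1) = -5*s^4 + 4*s^3 + 11*s^2 - 6*s - 10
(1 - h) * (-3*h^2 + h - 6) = 3*h^3 - 4*h^2 + 7*h - 6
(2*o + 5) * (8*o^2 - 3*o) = 16*o^3 + 34*o^2 - 15*o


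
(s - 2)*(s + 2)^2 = s^3 + 2*s^2 - 4*s - 8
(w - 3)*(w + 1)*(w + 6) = w^3 + 4*w^2 - 15*w - 18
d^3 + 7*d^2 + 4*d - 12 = (d - 1)*(d + 2)*(d + 6)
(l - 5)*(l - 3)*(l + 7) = l^3 - l^2 - 41*l + 105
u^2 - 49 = (u - 7)*(u + 7)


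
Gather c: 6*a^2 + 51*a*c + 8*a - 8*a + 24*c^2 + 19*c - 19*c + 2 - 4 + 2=6*a^2 + 51*a*c + 24*c^2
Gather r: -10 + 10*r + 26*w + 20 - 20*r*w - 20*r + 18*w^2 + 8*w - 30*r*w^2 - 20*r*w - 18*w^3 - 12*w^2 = r*(-30*w^2 - 40*w - 10) - 18*w^3 + 6*w^2 + 34*w + 10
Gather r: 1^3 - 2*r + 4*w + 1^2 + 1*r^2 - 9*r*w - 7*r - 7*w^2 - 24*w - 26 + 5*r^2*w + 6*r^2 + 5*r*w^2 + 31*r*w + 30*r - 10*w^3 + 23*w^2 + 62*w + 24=r^2*(5*w + 7) + r*(5*w^2 + 22*w + 21) - 10*w^3 + 16*w^2 + 42*w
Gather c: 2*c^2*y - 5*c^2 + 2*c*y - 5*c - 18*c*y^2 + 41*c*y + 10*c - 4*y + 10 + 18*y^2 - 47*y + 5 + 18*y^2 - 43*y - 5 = c^2*(2*y - 5) + c*(-18*y^2 + 43*y + 5) + 36*y^2 - 94*y + 10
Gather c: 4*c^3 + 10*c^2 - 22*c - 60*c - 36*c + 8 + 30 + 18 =4*c^3 + 10*c^2 - 118*c + 56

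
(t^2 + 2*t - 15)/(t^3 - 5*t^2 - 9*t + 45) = (t + 5)/(t^2 - 2*t - 15)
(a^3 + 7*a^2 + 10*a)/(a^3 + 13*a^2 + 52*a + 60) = a/(a + 6)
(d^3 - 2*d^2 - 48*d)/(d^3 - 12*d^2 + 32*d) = (d + 6)/(d - 4)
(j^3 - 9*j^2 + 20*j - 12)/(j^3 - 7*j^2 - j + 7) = (j^2 - 8*j + 12)/(j^2 - 6*j - 7)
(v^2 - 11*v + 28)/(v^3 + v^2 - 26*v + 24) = (v - 7)/(v^2 + 5*v - 6)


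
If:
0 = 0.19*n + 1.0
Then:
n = -5.26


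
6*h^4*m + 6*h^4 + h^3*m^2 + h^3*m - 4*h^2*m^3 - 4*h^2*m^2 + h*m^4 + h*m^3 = (-3*h + m)*(-2*h + m)*(h + m)*(h*m + h)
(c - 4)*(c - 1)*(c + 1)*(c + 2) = c^4 - 2*c^3 - 9*c^2 + 2*c + 8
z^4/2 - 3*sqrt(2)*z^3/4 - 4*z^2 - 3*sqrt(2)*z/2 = z*(z - 3*sqrt(2))*(sqrt(2)*z/2 + 1/2)*(sqrt(2)*z/2 + 1)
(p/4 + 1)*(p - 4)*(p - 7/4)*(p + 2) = p^4/4 + p^3/16 - 39*p^2/8 - p + 14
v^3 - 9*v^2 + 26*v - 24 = (v - 4)*(v - 3)*(v - 2)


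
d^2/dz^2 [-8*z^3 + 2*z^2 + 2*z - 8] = 4 - 48*z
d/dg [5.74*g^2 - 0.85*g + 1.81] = 11.48*g - 0.85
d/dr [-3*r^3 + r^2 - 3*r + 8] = -9*r^2 + 2*r - 3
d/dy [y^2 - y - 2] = 2*y - 1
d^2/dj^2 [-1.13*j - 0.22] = 0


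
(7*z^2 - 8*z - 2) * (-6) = -42*z^2 + 48*z + 12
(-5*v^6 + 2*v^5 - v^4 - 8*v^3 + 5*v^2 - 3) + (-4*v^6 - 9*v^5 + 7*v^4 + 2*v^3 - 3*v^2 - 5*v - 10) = -9*v^6 - 7*v^5 + 6*v^4 - 6*v^3 + 2*v^2 - 5*v - 13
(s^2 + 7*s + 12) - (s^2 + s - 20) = 6*s + 32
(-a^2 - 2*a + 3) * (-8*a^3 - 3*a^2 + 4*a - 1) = 8*a^5 + 19*a^4 - 22*a^3 - 16*a^2 + 14*a - 3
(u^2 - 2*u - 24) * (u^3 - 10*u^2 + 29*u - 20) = u^5 - 12*u^4 + 25*u^3 + 162*u^2 - 656*u + 480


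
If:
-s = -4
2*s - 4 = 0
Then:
No Solution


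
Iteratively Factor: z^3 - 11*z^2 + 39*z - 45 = (z - 3)*(z^2 - 8*z + 15) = (z - 3)^2*(z - 5)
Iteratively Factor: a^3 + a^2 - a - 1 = (a + 1)*(a^2 - 1) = (a + 1)^2*(a - 1)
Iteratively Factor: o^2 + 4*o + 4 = (o + 2)*(o + 2)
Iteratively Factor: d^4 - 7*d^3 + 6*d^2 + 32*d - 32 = (d - 4)*(d^3 - 3*d^2 - 6*d + 8) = (d - 4)*(d - 1)*(d^2 - 2*d - 8) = (d - 4)*(d - 1)*(d + 2)*(d - 4)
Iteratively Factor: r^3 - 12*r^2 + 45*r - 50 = (r - 5)*(r^2 - 7*r + 10) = (r - 5)^2*(r - 2)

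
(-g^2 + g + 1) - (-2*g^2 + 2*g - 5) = g^2 - g + 6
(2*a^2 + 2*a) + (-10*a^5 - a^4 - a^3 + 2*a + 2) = -10*a^5 - a^4 - a^3 + 2*a^2 + 4*a + 2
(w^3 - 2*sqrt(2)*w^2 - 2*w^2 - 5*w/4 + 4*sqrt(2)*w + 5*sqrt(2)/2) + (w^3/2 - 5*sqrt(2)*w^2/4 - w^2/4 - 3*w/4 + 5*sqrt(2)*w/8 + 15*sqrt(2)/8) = 3*w^3/2 - 13*sqrt(2)*w^2/4 - 9*w^2/4 - 2*w + 37*sqrt(2)*w/8 + 35*sqrt(2)/8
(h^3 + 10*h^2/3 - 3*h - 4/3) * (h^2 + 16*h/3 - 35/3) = h^5 + 26*h^4/3 + 28*h^3/9 - 506*h^2/9 + 251*h/9 + 140/9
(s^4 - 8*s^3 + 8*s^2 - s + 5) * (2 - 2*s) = -2*s^5 + 18*s^4 - 32*s^3 + 18*s^2 - 12*s + 10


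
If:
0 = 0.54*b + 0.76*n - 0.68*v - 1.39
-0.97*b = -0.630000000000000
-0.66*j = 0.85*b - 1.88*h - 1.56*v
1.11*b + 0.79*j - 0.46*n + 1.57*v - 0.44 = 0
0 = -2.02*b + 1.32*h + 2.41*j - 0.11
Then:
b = 0.65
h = 0.39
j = 0.38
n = 1.41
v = 0.04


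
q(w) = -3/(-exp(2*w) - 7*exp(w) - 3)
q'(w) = -3*(2*exp(2*w) + 7*exp(w))/(-exp(2*w) - 7*exp(w) - 3)^2 = (-6*exp(w) - 21)*exp(w)/(exp(2*w) + 7*exp(w) + 3)^2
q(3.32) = 0.00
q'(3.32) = -0.01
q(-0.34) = 0.35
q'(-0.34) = -0.25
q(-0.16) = 0.31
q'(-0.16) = -0.24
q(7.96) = 0.00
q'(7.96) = -0.00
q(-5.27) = 0.99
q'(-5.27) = -0.01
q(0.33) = 0.20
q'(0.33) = -0.19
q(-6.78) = 1.00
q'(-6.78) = -0.00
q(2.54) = 0.01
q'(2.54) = -0.02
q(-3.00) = 0.90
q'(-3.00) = -0.09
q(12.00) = 0.00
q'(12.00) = 0.00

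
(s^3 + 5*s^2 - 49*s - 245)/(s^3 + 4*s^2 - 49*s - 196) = (s + 5)/(s + 4)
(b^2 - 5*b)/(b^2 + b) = (b - 5)/(b + 1)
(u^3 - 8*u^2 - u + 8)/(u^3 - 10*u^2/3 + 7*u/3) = 3*(u^2 - 7*u - 8)/(u*(3*u - 7))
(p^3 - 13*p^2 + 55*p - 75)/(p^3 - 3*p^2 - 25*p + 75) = (p - 5)/(p + 5)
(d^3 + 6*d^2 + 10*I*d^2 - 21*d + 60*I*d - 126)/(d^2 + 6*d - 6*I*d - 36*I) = (d^2 + 10*I*d - 21)/(d - 6*I)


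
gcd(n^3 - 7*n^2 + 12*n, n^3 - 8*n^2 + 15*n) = n^2 - 3*n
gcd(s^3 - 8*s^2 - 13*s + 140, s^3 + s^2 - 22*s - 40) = s^2 - s - 20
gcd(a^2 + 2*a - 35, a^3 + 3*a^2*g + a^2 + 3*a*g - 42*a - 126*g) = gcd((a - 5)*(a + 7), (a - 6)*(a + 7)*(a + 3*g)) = a + 7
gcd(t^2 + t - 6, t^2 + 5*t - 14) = t - 2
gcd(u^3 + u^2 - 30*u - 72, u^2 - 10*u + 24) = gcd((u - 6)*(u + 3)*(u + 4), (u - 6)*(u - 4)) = u - 6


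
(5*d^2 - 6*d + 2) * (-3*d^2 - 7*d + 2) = -15*d^4 - 17*d^3 + 46*d^2 - 26*d + 4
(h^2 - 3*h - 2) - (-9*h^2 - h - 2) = 10*h^2 - 2*h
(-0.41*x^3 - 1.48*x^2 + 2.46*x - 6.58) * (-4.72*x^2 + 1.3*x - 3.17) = 1.9352*x^5 + 6.4526*x^4 - 12.2355*x^3 + 38.9472*x^2 - 16.3522*x + 20.8586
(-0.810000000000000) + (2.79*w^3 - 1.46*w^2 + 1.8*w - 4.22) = 2.79*w^3 - 1.46*w^2 + 1.8*w - 5.03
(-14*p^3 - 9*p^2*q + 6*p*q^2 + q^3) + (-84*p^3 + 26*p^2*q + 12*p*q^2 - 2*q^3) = -98*p^3 + 17*p^2*q + 18*p*q^2 - q^3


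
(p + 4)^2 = p^2 + 8*p + 16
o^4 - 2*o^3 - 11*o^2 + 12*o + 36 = (o - 3)^2*(o + 2)^2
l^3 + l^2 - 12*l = l*(l - 3)*(l + 4)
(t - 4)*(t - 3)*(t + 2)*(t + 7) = t^4 + 2*t^3 - 37*t^2 + 10*t + 168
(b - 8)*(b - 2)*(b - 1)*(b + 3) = b^4 - 8*b^3 - 7*b^2 + 62*b - 48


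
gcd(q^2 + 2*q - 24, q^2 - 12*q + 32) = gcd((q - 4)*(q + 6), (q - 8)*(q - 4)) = q - 4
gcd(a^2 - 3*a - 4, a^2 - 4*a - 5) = a + 1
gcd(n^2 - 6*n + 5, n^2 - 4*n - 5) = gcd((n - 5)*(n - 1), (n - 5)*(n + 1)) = n - 5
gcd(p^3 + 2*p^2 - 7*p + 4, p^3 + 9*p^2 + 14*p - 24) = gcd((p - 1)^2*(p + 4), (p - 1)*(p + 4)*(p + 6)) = p^2 + 3*p - 4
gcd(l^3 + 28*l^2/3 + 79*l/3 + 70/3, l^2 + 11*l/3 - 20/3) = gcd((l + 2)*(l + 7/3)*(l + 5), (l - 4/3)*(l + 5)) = l + 5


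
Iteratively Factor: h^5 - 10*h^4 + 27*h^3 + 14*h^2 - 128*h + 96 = (h - 4)*(h^4 - 6*h^3 + 3*h^2 + 26*h - 24) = (h - 4)^2*(h^3 - 2*h^2 - 5*h + 6) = (h - 4)^2*(h - 3)*(h^2 + h - 2) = (h - 4)^2*(h - 3)*(h - 1)*(h + 2)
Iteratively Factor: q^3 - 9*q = (q - 3)*(q^2 + 3*q) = (q - 3)*(q + 3)*(q)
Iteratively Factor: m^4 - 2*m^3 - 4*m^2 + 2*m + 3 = (m - 3)*(m^3 + m^2 - m - 1) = (m - 3)*(m + 1)*(m^2 - 1) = (m - 3)*(m - 1)*(m + 1)*(m + 1)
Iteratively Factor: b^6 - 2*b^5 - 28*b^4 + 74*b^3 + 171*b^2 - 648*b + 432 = (b - 3)*(b^5 + b^4 - 25*b^3 - b^2 + 168*b - 144) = (b - 3)^2*(b^4 + 4*b^3 - 13*b^2 - 40*b + 48) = (b - 3)^2*(b - 1)*(b^3 + 5*b^2 - 8*b - 48) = (b - 3)^2*(b - 1)*(b + 4)*(b^2 + b - 12) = (b - 3)^3*(b - 1)*(b + 4)*(b + 4)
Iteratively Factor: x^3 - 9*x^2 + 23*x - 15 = (x - 3)*(x^2 - 6*x + 5) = (x - 3)*(x - 1)*(x - 5)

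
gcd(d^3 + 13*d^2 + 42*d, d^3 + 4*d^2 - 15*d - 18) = d + 6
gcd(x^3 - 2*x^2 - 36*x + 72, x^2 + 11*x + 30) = x + 6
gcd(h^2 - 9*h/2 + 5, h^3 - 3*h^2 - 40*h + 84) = h - 2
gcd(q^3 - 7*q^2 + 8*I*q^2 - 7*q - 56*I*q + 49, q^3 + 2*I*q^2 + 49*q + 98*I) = q + 7*I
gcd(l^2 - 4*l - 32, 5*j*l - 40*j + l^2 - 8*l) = l - 8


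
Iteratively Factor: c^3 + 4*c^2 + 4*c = (c)*(c^2 + 4*c + 4) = c*(c + 2)*(c + 2)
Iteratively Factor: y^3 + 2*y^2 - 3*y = (y + 3)*(y^2 - y) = y*(y + 3)*(y - 1)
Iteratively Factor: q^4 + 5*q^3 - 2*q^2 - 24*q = (q + 3)*(q^3 + 2*q^2 - 8*q) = q*(q + 3)*(q^2 + 2*q - 8) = q*(q + 3)*(q + 4)*(q - 2)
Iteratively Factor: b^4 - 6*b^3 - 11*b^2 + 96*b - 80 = (b - 5)*(b^3 - b^2 - 16*b + 16) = (b - 5)*(b + 4)*(b^2 - 5*b + 4) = (b - 5)*(b - 4)*(b + 4)*(b - 1)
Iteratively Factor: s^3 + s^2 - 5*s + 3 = (s + 3)*(s^2 - 2*s + 1) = (s - 1)*(s + 3)*(s - 1)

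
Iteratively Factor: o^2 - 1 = (o - 1)*(o + 1)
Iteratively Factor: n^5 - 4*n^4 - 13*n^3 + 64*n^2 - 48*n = (n - 3)*(n^4 - n^3 - 16*n^2 + 16*n) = (n - 3)*(n + 4)*(n^3 - 5*n^2 + 4*n) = n*(n - 3)*(n + 4)*(n^2 - 5*n + 4) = n*(n - 4)*(n - 3)*(n + 4)*(n - 1)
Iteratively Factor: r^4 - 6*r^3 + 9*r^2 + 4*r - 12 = (r + 1)*(r^3 - 7*r^2 + 16*r - 12) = (r - 2)*(r + 1)*(r^2 - 5*r + 6) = (r - 2)^2*(r + 1)*(r - 3)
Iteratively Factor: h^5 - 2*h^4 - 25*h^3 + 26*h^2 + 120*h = (h + 4)*(h^4 - 6*h^3 - h^2 + 30*h) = (h - 5)*(h + 4)*(h^3 - h^2 - 6*h) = (h - 5)*(h + 2)*(h + 4)*(h^2 - 3*h) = (h - 5)*(h - 3)*(h + 2)*(h + 4)*(h)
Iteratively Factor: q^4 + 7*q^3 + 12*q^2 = (q)*(q^3 + 7*q^2 + 12*q) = q*(q + 4)*(q^2 + 3*q) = q^2*(q + 4)*(q + 3)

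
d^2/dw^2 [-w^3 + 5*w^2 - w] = 10 - 6*w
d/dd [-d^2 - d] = -2*d - 1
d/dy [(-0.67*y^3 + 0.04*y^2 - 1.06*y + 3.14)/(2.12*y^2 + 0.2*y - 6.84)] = (-1.4204*y^4 - 0.268*y^3 + 16.0036*y^2 - 13.8608*y + 6.6224)/(4.4944*y^4 + 0.848*y^3 - 28.9616*y^2 - 2.736*y + 46.7856)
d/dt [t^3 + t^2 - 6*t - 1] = 3*t^2 + 2*t - 6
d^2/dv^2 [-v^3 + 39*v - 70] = -6*v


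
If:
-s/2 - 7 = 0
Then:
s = -14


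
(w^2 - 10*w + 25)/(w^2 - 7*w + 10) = (w - 5)/(w - 2)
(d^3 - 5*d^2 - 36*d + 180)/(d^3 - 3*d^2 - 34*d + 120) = (d - 6)/(d - 4)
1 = 1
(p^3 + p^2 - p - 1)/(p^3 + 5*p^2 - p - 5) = (p + 1)/(p + 5)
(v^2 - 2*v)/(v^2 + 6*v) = (v - 2)/(v + 6)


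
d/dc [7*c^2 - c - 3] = 14*c - 1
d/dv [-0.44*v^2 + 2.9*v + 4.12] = 2.9 - 0.88*v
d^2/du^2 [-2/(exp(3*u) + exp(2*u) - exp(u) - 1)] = (-18*exp(3*u) + 14*exp(2*u) - 14*exp(u) + 2)*exp(u)/(exp(7*u) + exp(6*u) - 3*exp(5*u) - 3*exp(4*u) + 3*exp(3*u) + 3*exp(2*u) - exp(u) - 1)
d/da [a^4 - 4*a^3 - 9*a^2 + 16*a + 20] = 4*a^3 - 12*a^2 - 18*a + 16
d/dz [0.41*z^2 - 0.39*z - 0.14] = 0.82*z - 0.39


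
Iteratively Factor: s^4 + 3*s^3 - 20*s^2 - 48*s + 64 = (s + 4)*(s^3 - s^2 - 16*s + 16) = (s - 4)*(s + 4)*(s^2 + 3*s - 4) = (s - 4)*(s - 1)*(s + 4)*(s + 4)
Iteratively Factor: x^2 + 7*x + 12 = (x + 3)*(x + 4)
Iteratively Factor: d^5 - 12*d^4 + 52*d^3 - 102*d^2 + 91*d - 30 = (d - 2)*(d^4 - 10*d^3 + 32*d^2 - 38*d + 15) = (d - 2)*(d - 1)*(d^3 - 9*d^2 + 23*d - 15) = (d - 3)*(d - 2)*(d - 1)*(d^2 - 6*d + 5) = (d - 3)*(d - 2)*(d - 1)^2*(d - 5)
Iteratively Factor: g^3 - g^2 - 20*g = (g + 4)*(g^2 - 5*g) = (g - 5)*(g + 4)*(g)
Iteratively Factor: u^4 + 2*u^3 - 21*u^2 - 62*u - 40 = (u - 5)*(u^3 + 7*u^2 + 14*u + 8) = (u - 5)*(u + 1)*(u^2 + 6*u + 8) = (u - 5)*(u + 1)*(u + 2)*(u + 4)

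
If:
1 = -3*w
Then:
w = -1/3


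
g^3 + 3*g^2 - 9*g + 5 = (g - 1)^2*(g + 5)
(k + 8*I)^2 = k^2 + 16*I*k - 64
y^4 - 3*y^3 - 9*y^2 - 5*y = y*(y - 5)*(y + 1)^2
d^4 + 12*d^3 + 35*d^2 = d^2*(d + 5)*(d + 7)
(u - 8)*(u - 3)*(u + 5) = u^3 - 6*u^2 - 31*u + 120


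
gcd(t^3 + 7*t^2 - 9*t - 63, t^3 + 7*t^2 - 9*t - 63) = t^3 + 7*t^2 - 9*t - 63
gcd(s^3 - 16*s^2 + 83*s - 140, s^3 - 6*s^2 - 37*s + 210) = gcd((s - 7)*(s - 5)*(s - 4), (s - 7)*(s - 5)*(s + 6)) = s^2 - 12*s + 35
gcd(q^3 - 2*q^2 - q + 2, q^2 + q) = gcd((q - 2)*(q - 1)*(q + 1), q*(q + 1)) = q + 1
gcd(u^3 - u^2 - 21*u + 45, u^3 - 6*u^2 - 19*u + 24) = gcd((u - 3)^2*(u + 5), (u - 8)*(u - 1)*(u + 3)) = 1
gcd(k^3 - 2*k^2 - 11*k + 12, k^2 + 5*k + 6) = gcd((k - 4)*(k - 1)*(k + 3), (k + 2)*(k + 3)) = k + 3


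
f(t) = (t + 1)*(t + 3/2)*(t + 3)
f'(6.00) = 183.00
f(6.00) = 472.50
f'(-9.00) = 153.00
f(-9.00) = -360.00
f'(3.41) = 81.39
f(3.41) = 138.80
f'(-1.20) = 0.12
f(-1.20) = -0.11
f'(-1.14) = 0.36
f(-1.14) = -0.09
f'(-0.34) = 5.61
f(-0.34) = 2.04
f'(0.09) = 10.01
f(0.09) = 5.36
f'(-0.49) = 4.33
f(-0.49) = 1.29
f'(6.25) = 194.94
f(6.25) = 519.73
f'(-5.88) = 48.04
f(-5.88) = -61.56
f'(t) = (t + 1)*(t + 3/2) + (t + 1)*(t + 3) + (t + 3/2)*(t + 3)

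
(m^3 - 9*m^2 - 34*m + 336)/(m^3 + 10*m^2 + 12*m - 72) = (m^2 - 15*m + 56)/(m^2 + 4*m - 12)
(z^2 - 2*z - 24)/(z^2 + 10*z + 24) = (z - 6)/(z + 6)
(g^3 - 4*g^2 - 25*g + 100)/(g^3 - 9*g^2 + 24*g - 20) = (g^2 + g - 20)/(g^2 - 4*g + 4)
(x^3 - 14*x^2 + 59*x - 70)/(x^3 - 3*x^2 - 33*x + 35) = (x^2 - 7*x + 10)/(x^2 + 4*x - 5)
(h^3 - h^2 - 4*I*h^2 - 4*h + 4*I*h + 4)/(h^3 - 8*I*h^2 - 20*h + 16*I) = (h - 1)/(h - 4*I)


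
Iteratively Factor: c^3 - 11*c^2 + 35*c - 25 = (c - 1)*(c^2 - 10*c + 25) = (c - 5)*(c - 1)*(c - 5)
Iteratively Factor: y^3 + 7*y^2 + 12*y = (y)*(y^2 + 7*y + 12) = y*(y + 4)*(y + 3)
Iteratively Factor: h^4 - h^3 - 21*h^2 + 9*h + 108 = (h - 3)*(h^3 + 2*h^2 - 15*h - 36) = (h - 3)*(h + 3)*(h^2 - h - 12) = (h - 3)*(h + 3)^2*(h - 4)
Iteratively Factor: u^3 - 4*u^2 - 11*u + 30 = (u - 5)*(u^2 + u - 6) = (u - 5)*(u - 2)*(u + 3)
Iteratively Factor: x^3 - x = (x - 1)*(x^2 + x) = (x - 1)*(x + 1)*(x)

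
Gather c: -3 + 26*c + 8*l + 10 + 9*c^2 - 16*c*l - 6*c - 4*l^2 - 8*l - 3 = 9*c^2 + c*(20 - 16*l) - 4*l^2 + 4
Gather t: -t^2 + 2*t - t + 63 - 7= -t^2 + t + 56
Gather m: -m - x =-m - x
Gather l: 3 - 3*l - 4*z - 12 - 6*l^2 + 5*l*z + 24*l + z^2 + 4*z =-6*l^2 + l*(5*z + 21) + z^2 - 9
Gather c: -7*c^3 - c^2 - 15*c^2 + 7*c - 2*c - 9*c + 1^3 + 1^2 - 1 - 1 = -7*c^3 - 16*c^2 - 4*c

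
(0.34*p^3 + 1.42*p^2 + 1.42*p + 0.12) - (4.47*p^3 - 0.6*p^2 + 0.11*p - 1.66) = -4.13*p^3 + 2.02*p^2 + 1.31*p + 1.78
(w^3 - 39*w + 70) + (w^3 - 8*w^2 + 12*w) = 2*w^3 - 8*w^2 - 27*w + 70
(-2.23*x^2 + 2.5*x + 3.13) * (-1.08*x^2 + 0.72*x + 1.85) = 2.4084*x^4 - 4.3056*x^3 - 5.7059*x^2 + 6.8786*x + 5.7905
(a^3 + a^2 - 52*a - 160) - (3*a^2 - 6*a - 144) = a^3 - 2*a^2 - 46*a - 16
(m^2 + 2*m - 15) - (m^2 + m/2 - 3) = 3*m/2 - 12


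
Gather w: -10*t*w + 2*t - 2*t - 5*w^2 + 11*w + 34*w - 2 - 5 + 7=-5*w^2 + w*(45 - 10*t)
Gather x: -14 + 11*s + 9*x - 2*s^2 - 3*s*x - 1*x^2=-2*s^2 + 11*s - x^2 + x*(9 - 3*s) - 14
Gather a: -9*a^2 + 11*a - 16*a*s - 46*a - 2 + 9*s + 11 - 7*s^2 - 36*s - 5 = -9*a^2 + a*(-16*s - 35) - 7*s^2 - 27*s + 4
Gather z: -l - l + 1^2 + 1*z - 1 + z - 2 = -2*l + 2*z - 2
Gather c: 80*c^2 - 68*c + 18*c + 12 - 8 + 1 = 80*c^2 - 50*c + 5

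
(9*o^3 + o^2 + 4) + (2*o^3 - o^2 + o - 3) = 11*o^3 + o + 1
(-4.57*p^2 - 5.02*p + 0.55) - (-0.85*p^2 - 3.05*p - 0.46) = -3.72*p^2 - 1.97*p + 1.01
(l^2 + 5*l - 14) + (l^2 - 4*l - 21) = 2*l^2 + l - 35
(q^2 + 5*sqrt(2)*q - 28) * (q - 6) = q^3 - 6*q^2 + 5*sqrt(2)*q^2 - 30*sqrt(2)*q - 28*q + 168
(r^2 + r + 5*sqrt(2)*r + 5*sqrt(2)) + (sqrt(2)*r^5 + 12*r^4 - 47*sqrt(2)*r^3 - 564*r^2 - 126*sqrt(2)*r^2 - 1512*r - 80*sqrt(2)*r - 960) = sqrt(2)*r^5 + 12*r^4 - 47*sqrt(2)*r^3 - 563*r^2 - 126*sqrt(2)*r^2 - 1511*r - 75*sqrt(2)*r - 960 + 5*sqrt(2)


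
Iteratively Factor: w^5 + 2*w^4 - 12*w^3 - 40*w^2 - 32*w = (w)*(w^4 + 2*w^3 - 12*w^2 - 40*w - 32) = w*(w - 4)*(w^3 + 6*w^2 + 12*w + 8) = w*(w - 4)*(w + 2)*(w^2 + 4*w + 4) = w*(w - 4)*(w + 2)^2*(w + 2)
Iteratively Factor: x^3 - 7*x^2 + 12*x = (x - 4)*(x^2 - 3*x) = x*(x - 4)*(x - 3)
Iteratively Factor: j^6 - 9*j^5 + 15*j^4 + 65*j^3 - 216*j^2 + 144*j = (j + 3)*(j^5 - 12*j^4 + 51*j^3 - 88*j^2 + 48*j) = j*(j + 3)*(j^4 - 12*j^3 + 51*j^2 - 88*j + 48) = j*(j - 4)*(j + 3)*(j^3 - 8*j^2 + 19*j - 12) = j*(j - 4)*(j - 1)*(j + 3)*(j^2 - 7*j + 12) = j*(j - 4)^2*(j - 1)*(j + 3)*(j - 3)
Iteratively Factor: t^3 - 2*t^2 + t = (t - 1)*(t^2 - t) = (t - 1)^2*(t)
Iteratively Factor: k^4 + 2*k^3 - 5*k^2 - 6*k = (k + 1)*(k^3 + k^2 - 6*k) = (k - 2)*(k + 1)*(k^2 + 3*k) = (k - 2)*(k + 1)*(k + 3)*(k)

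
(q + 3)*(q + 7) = q^2 + 10*q + 21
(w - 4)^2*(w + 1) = w^3 - 7*w^2 + 8*w + 16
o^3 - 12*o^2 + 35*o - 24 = (o - 8)*(o - 3)*(o - 1)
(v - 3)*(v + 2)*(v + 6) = v^3 + 5*v^2 - 12*v - 36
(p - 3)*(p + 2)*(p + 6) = p^3 + 5*p^2 - 12*p - 36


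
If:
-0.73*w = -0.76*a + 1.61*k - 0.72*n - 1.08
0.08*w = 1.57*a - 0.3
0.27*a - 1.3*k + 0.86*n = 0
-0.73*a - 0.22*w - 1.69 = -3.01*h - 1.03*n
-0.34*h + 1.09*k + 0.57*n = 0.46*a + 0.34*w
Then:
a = 0.26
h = 0.54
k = 0.42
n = 0.55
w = 1.37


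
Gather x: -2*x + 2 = 2 - 2*x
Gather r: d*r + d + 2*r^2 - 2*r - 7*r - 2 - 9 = d + 2*r^2 + r*(d - 9) - 11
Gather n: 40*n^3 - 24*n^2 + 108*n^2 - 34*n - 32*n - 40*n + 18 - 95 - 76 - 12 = 40*n^3 + 84*n^2 - 106*n - 165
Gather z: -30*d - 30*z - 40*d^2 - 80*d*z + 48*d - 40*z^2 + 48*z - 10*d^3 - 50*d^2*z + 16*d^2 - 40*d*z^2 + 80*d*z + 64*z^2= -10*d^3 - 24*d^2 + 18*d + z^2*(24 - 40*d) + z*(18 - 50*d^2)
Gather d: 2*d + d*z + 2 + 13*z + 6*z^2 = d*(z + 2) + 6*z^2 + 13*z + 2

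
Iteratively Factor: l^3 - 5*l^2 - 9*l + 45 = (l + 3)*(l^2 - 8*l + 15) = (l - 3)*(l + 3)*(l - 5)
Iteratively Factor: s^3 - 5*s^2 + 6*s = (s)*(s^2 - 5*s + 6) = s*(s - 3)*(s - 2)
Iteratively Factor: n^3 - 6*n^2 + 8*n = (n - 2)*(n^2 - 4*n) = (n - 4)*(n - 2)*(n)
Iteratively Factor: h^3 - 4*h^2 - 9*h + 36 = (h - 3)*(h^2 - h - 12) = (h - 3)*(h + 3)*(h - 4)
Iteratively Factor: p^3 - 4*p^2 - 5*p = (p)*(p^2 - 4*p - 5) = p*(p - 5)*(p + 1)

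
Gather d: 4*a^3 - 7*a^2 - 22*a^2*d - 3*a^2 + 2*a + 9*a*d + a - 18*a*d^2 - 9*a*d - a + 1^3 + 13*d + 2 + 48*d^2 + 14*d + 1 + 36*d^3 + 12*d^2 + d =4*a^3 - 10*a^2 + 2*a + 36*d^3 + d^2*(60 - 18*a) + d*(28 - 22*a^2) + 4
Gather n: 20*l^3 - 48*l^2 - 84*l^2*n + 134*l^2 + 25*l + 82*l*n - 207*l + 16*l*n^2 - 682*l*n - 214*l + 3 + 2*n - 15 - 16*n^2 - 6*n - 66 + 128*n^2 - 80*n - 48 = 20*l^3 + 86*l^2 - 396*l + n^2*(16*l + 112) + n*(-84*l^2 - 600*l - 84) - 126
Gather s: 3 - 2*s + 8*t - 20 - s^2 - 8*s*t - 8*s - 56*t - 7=-s^2 + s*(-8*t - 10) - 48*t - 24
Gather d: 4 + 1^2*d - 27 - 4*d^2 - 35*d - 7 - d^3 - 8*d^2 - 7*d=-d^3 - 12*d^2 - 41*d - 30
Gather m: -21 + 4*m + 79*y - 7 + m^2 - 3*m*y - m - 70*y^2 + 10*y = m^2 + m*(3 - 3*y) - 70*y^2 + 89*y - 28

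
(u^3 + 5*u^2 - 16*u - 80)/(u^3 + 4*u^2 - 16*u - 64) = (u + 5)/(u + 4)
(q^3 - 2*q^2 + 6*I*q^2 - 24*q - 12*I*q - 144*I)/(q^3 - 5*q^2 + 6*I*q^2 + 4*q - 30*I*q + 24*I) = (q^2 - 2*q - 24)/(q^2 - 5*q + 4)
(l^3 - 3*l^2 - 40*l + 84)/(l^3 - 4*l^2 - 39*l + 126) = (l - 2)/(l - 3)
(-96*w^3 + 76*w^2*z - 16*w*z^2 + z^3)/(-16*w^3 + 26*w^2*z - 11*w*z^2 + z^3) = (-6*w + z)/(-w + z)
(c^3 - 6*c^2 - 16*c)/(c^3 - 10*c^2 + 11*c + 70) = c*(c - 8)/(c^2 - 12*c + 35)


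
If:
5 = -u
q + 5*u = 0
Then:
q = 25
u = -5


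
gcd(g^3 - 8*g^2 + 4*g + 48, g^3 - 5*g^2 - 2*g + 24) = g^2 - 2*g - 8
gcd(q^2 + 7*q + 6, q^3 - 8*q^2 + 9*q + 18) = q + 1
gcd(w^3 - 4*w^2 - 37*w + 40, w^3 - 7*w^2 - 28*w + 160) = w^2 - 3*w - 40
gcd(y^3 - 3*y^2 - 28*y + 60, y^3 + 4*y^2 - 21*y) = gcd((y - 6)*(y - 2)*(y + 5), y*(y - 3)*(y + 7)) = 1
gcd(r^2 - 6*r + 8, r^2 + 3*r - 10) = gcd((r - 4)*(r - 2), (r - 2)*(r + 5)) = r - 2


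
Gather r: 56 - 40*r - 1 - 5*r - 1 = 54 - 45*r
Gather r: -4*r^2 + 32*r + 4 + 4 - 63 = -4*r^2 + 32*r - 55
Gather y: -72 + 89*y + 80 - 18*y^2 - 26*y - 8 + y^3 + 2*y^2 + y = y^3 - 16*y^2 + 64*y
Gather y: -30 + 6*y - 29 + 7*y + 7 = 13*y - 52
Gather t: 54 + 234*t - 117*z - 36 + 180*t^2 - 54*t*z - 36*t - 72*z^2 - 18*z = 180*t^2 + t*(198 - 54*z) - 72*z^2 - 135*z + 18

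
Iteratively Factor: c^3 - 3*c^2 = (c)*(c^2 - 3*c) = c*(c - 3)*(c)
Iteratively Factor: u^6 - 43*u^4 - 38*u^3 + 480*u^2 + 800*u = (u)*(u^5 - 43*u^3 - 38*u^2 + 480*u + 800) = u*(u - 5)*(u^4 + 5*u^3 - 18*u^2 - 128*u - 160) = u*(u - 5)*(u + 2)*(u^3 + 3*u^2 - 24*u - 80) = u*(u - 5)*(u + 2)*(u + 4)*(u^2 - u - 20) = u*(u - 5)^2*(u + 2)*(u + 4)*(u + 4)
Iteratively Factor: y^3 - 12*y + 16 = (y - 2)*(y^2 + 2*y - 8) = (y - 2)^2*(y + 4)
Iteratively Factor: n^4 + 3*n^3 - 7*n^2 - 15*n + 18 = (n - 1)*(n^3 + 4*n^2 - 3*n - 18) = (n - 2)*(n - 1)*(n^2 + 6*n + 9) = (n - 2)*(n - 1)*(n + 3)*(n + 3)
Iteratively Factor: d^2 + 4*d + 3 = (d + 1)*(d + 3)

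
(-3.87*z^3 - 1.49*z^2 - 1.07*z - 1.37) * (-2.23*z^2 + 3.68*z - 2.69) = 8.6301*z^5 - 10.9189*z^4 + 7.3132*z^3 + 3.1256*z^2 - 2.1633*z + 3.6853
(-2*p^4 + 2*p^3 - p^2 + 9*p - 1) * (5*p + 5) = -10*p^5 + 5*p^3 + 40*p^2 + 40*p - 5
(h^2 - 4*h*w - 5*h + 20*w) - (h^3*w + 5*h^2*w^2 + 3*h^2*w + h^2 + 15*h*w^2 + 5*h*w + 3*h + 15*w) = -h^3*w - 5*h^2*w^2 - 3*h^2*w - 15*h*w^2 - 9*h*w - 8*h + 5*w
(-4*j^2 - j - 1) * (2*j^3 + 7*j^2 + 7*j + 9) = -8*j^5 - 30*j^4 - 37*j^3 - 50*j^2 - 16*j - 9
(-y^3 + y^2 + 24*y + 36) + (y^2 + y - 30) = -y^3 + 2*y^2 + 25*y + 6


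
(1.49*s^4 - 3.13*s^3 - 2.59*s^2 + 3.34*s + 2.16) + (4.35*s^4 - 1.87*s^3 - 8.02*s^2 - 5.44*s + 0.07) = 5.84*s^4 - 5.0*s^3 - 10.61*s^2 - 2.1*s + 2.23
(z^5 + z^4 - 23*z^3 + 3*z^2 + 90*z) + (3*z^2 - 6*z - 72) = z^5 + z^4 - 23*z^3 + 6*z^2 + 84*z - 72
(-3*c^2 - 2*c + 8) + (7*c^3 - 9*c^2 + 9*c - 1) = 7*c^3 - 12*c^2 + 7*c + 7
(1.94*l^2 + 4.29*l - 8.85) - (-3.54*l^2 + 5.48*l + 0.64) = 5.48*l^2 - 1.19*l - 9.49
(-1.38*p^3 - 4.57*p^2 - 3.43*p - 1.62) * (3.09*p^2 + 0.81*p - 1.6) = -4.2642*p^5 - 15.2391*p^4 - 12.0924*p^3 - 0.472099999999999*p^2 + 4.1758*p + 2.592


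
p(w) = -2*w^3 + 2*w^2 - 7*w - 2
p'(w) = -6*w^2 + 4*w - 7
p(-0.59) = 3.24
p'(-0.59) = -11.45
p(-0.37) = 0.97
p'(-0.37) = -9.30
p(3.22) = -70.58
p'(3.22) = -56.33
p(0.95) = -8.56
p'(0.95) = -8.62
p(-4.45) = 245.00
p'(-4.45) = -143.62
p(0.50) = -5.25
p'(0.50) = -6.50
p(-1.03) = 9.52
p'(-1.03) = -17.49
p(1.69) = -17.77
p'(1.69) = -17.38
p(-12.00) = 3826.00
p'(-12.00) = -919.00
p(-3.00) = 91.00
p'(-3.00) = -73.00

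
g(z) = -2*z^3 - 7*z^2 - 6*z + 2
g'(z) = -6*z^2 - 14*z - 6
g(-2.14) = 2.38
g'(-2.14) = -3.52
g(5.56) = -591.51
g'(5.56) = -269.32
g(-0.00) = 2.00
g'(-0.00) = -6.00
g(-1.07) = 2.86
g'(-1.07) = 2.11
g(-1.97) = 1.94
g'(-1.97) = -1.71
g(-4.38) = 62.04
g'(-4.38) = -59.79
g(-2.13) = 2.35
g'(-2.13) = -3.40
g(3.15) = -148.87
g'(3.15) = -109.64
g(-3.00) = 11.00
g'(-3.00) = -18.00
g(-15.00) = 5267.00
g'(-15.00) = -1146.00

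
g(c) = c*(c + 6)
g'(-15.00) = -24.00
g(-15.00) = 135.00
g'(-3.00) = 0.00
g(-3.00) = -9.00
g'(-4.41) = -2.82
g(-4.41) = -7.01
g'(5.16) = 16.32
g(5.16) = 57.59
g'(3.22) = 12.44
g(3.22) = 29.69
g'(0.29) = 6.58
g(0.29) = 1.82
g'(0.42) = 6.84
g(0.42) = 2.70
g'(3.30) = 12.60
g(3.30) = 30.69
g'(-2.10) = 1.80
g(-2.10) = -8.19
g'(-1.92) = 2.16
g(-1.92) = -7.83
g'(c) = 2*c + 6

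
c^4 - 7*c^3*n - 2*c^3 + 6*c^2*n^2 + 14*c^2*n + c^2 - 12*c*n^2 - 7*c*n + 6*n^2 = (c - 1)^2*(c - 6*n)*(c - n)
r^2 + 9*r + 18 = (r + 3)*(r + 6)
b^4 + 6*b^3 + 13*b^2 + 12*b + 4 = (b + 1)^2*(b + 2)^2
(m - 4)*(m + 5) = m^2 + m - 20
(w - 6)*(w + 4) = w^2 - 2*w - 24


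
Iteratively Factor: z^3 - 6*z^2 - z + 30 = (z + 2)*(z^2 - 8*z + 15) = (z - 5)*(z + 2)*(z - 3)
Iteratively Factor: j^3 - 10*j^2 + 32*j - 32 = (j - 4)*(j^2 - 6*j + 8) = (j - 4)^2*(j - 2)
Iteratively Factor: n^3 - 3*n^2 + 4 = (n - 2)*(n^2 - n - 2) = (n - 2)^2*(n + 1)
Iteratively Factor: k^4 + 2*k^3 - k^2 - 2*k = (k + 1)*(k^3 + k^2 - 2*k) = k*(k + 1)*(k^2 + k - 2) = k*(k - 1)*(k + 1)*(k + 2)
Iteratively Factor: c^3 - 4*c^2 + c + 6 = (c - 3)*(c^2 - c - 2) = (c - 3)*(c + 1)*(c - 2)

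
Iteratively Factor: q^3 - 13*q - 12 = (q + 1)*(q^2 - q - 12) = (q - 4)*(q + 1)*(q + 3)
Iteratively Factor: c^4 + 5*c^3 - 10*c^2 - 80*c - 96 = (c + 2)*(c^3 + 3*c^2 - 16*c - 48) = (c + 2)*(c + 4)*(c^2 - c - 12) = (c - 4)*(c + 2)*(c + 4)*(c + 3)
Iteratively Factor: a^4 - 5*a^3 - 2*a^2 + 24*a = (a - 4)*(a^3 - a^2 - 6*a) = a*(a - 4)*(a^2 - a - 6) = a*(a - 4)*(a - 3)*(a + 2)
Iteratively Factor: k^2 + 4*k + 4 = (k + 2)*(k + 2)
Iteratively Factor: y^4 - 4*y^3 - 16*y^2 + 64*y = (y + 4)*(y^3 - 8*y^2 + 16*y) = (y - 4)*(y + 4)*(y^2 - 4*y) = y*(y - 4)*(y + 4)*(y - 4)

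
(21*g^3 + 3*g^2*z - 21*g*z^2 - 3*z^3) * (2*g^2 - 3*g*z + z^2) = 42*g^5 - 57*g^4*z - 30*g^3*z^2 + 60*g^2*z^3 - 12*g*z^4 - 3*z^5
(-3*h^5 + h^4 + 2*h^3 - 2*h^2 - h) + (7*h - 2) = -3*h^5 + h^4 + 2*h^3 - 2*h^2 + 6*h - 2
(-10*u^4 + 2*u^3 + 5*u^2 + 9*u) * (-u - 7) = 10*u^5 + 68*u^4 - 19*u^3 - 44*u^2 - 63*u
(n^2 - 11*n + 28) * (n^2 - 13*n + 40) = n^4 - 24*n^3 + 211*n^2 - 804*n + 1120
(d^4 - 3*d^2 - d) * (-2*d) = -2*d^5 + 6*d^3 + 2*d^2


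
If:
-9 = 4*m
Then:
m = -9/4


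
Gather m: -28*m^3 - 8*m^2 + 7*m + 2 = -28*m^3 - 8*m^2 + 7*m + 2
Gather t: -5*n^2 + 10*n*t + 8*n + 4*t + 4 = -5*n^2 + 8*n + t*(10*n + 4) + 4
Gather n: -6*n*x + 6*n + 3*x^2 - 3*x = n*(6 - 6*x) + 3*x^2 - 3*x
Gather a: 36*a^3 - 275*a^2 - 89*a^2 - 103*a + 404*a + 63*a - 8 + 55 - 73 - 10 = 36*a^3 - 364*a^2 + 364*a - 36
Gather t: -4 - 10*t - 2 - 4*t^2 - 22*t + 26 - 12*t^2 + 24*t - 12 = -16*t^2 - 8*t + 8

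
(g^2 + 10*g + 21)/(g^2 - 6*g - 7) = (g^2 + 10*g + 21)/(g^2 - 6*g - 7)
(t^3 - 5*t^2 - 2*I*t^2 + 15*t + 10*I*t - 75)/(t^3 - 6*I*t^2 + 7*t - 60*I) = (t - 5)/(t - 4*I)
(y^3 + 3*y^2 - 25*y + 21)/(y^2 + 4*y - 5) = (y^2 + 4*y - 21)/(y + 5)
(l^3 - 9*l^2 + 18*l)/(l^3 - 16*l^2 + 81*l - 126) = l/(l - 7)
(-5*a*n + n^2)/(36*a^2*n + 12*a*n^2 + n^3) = (-5*a + n)/(36*a^2 + 12*a*n + n^2)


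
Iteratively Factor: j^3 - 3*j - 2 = (j - 2)*(j^2 + 2*j + 1) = (j - 2)*(j + 1)*(j + 1)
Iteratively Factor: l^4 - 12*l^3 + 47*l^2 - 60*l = (l - 5)*(l^3 - 7*l^2 + 12*l) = (l - 5)*(l - 3)*(l^2 - 4*l) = l*(l - 5)*(l - 3)*(l - 4)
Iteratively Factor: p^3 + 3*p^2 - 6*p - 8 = (p + 4)*(p^2 - p - 2) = (p + 1)*(p + 4)*(p - 2)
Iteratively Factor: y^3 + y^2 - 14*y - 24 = (y + 2)*(y^2 - y - 12) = (y + 2)*(y + 3)*(y - 4)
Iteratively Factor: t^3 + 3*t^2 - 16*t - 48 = (t + 3)*(t^2 - 16) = (t - 4)*(t + 3)*(t + 4)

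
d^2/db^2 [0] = 0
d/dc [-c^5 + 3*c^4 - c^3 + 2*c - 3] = -5*c^4 + 12*c^3 - 3*c^2 + 2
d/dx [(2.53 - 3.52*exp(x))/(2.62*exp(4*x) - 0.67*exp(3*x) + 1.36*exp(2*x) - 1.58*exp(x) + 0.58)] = (27.6672*exp(4*x) - 31.2312*exp(3*x) + 9.8725*exp(2*x) - 6.8816*exp(x) + 1.9558)*exp(x)/(6.8644*exp(8*x) - 3.5108*exp(7*x) + 7.5753*exp(6*x) - 10.1016*exp(5*x) + 7.006*exp(4*x) - 5.0748*exp(3*x) + 4.074*exp(2*x) - 1.8328*exp(x) + 0.3364)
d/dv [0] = 0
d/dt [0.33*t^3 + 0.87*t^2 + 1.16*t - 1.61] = 0.99*t^2 + 1.74*t + 1.16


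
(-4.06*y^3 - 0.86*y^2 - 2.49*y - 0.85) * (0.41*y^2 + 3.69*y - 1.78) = -1.6646*y^5 - 15.334*y^4 + 3.0325*y^3 - 8.0058*y^2 + 1.2957*y + 1.513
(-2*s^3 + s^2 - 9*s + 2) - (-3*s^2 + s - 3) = -2*s^3 + 4*s^2 - 10*s + 5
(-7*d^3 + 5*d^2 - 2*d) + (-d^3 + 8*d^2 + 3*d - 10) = -8*d^3 + 13*d^2 + d - 10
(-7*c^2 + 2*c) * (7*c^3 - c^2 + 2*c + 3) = -49*c^5 + 21*c^4 - 16*c^3 - 17*c^2 + 6*c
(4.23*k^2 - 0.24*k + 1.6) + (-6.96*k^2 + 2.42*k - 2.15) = -2.73*k^2 + 2.18*k - 0.55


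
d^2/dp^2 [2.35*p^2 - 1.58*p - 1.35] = 4.70000000000000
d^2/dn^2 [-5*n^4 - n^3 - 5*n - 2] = 6*n*(-10*n - 1)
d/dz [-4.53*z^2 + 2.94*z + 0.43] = 2.94 - 9.06*z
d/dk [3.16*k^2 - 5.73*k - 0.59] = 6.32*k - 5.73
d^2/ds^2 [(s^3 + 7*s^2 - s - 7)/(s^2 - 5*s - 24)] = 2*(83*s^3 + 843*s^2 + 1761*s + 3809)/(s^6 - 15*s^5 + 3*s^4 + 595*s^3 - 72*s^2 - 8640*s - 13824)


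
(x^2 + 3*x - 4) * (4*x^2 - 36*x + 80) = 4*x^4 - 24*x^3 - 44*x^2 + 384*x - 320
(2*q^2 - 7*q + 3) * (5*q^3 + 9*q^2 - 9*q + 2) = 10*q^5 - 17*q^4 - 66*q^3 + 94*q^2 - 41*q + 6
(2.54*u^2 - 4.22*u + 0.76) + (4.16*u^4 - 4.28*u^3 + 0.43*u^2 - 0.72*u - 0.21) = 4.16*u^4 - 4.28*u^3 + 2.97*u^2 - 4.94*u + 0.55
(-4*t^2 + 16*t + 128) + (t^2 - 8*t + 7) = -3*t^2 + 8*t + 135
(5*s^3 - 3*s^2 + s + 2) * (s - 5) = 5*s^4 - 28*s^3 + 16*s^2 - 3*s - 10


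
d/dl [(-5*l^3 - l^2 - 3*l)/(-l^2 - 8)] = (5*l^4 + 117*l^2 + 16*l + 24)/(l^4 + 16*l^2 + 64)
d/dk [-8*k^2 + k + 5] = 1 - 16*k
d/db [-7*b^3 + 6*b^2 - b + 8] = -21*b^2 + 12*b - 1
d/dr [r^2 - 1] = 2*r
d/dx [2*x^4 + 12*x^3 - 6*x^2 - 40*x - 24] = 8*x^3 + 36*x^2 - 12*x - 40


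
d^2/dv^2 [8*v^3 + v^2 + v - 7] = 48*v + 2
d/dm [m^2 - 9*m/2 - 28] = 2*m - 9/2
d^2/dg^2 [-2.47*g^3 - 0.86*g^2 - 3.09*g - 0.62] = -14.82*g - 1.72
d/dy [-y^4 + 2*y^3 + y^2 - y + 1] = -4*y^3 + 6*y^2 + 2*y - 1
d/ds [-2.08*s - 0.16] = -2.08000000000000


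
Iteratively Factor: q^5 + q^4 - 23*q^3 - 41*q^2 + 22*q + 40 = (q - 1)*(q^4 + 2*q^3 - 21*q^2 - 62*q - 40) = (q - 1)*(q + 1)*(q^3 + q^2 - 22*q - 40) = (q - 1)*(q + 1)*(q + 2)*(q^2 - q - 20) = (q - 1)*(q + 1)*(q + 2)*(q + 4)*(q - 5)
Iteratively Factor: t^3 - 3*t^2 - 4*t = (t)*(t^2 - 3*t - 4) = t*(t - 4)*(t + 1)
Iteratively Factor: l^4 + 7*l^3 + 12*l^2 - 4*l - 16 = (l + 2)*(l^3 + 5*l^2 + 2*l - 8) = (l + 2)^2*(l^2 + 3*l - 4) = (l - 1)*(l + 2)^2*(l + 4)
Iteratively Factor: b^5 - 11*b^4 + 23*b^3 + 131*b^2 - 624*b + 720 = (b - 3)*(b^4 - 8*b^3 - b^2 + 128*b - 240) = (b - 3)^2*(b^3 - 5*b^2 - 16*b + 80) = (b - 3)^2*(b + 4)*(b^2 - 9*b + 20) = (b - 5)*(b - 3)^2*(b + 4)*(b - 4)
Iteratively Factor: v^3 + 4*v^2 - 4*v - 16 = (v - 2)*(v^2 + 6*v + 8) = (v - 2)*(v + 4)*(v + 2)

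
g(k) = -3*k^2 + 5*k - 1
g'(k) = 5 - 6*k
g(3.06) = -13.79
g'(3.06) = -13.36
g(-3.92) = -66.70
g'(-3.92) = 28.52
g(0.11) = -0.49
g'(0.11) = 4.34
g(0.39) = 0.49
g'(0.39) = 2.66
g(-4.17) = -74.02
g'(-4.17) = 30.02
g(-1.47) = -14.83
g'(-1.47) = 13.82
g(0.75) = 1.06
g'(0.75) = 0.50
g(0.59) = 0.91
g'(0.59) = 1.46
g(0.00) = -1.00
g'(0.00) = 5.00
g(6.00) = -79.00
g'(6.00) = -31.00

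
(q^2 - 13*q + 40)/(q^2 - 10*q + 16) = (q - 5)/(q - 2)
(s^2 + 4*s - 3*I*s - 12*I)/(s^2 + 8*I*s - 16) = (s^2 + s*(4 - 3*I) - 12*I)/(s^2 + 8*I*s - 16)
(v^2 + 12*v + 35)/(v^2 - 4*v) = (v^2 + 12*v + 35)/(v*(v - 4))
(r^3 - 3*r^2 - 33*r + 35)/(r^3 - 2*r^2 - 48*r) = (-r^3 + 3*r^2 + 33*r - 35)/(r*(-r^2 + 2*r + 48))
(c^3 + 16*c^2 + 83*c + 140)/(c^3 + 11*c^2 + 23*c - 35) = (c + 4)/(c - 1)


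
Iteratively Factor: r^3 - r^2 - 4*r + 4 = (r - 2)*(r^2 + r - 2) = (r - 2)*(r - 1)*(r + 2)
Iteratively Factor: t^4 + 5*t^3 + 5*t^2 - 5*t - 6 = (t + 2)*(t^3 + 3*t^2 - t - 3) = (t - 1)*(t + 2)*(t^2 + 4*t + 3) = (t - 1)*(t + 2)*(t + 3)*(t + 1)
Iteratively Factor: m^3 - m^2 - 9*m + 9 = (m - 3)*(m^2 + 2*m - 3) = (m - 3)*(m - 1)*(m + 3)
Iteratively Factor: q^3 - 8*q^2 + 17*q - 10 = (q - 1)*(q^2 - 7*q + 10) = (q - 2)*(q - 1)*(q - 5)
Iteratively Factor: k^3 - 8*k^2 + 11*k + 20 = (k + 1)*(k^2 - 9*k + 20) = (k - 5)*(k + 1)*(k - 4)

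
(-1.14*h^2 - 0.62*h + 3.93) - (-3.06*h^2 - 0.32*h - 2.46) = 1.92*h^2 - 0.3*h + 6.39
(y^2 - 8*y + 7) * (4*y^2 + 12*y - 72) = 4*y^4 - 20*y^3 - 140*y^2 + 660*y - 504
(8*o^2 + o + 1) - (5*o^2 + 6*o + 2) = 3*o^2 - 5*o - 1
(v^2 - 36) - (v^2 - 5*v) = 5*v - 36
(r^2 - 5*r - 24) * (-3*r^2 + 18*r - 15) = -3*r^4 + 33*r^3 - 33*r^2 - 357*r + 360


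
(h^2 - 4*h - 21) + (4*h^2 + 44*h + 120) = 5*h^2 + 40*h + 99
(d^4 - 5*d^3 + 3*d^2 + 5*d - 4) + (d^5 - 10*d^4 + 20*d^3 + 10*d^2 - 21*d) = d^5 - 9*d^4 + 15*d^3 + 13*d^2 - 16*d - 4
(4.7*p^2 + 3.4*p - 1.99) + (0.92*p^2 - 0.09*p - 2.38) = 5.62*p^2 + 3.31*p - 4.37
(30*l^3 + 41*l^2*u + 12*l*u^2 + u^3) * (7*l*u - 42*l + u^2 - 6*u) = 210*l^4*u - 1260*l^4 + 317*l^3*u^2 - 1902*l^3*u + 125*l^2*u^3 - 750*l^2*u^2 + 19*l*u^4 - 114*l*u^3 + u^5 - 6*u^4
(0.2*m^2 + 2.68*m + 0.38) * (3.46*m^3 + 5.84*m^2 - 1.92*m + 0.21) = 0.692*m^5 + 10.4408*m^4 + 16.582*m^3 - 2.8844*m^2 - 0.1668*m + 0.0798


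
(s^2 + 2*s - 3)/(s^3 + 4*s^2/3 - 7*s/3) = 3*(s + 3)/(s*(3*s + 7))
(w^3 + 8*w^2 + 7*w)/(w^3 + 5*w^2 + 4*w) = (w + 7)/(w + 4)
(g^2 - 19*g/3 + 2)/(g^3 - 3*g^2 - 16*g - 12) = (g - 1/3)/(g^2 + 3*g + 2)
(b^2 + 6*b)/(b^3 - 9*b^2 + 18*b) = (b + 6)/(b^2 - 9*b + 18)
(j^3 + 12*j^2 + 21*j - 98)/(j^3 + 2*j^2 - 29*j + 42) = (j + 7)/(j - 3)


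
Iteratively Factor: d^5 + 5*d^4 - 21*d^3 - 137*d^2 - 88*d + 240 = (d + 4)*(d^4 + d^3 - 25*d^2 - 37*d + 60) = (d + 3)*(d + 4)*(d^3 - 2*d^2 - 19*d + 20) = (d - 1)*(d + 3)*(d + 4)*(d^2 - d - 20) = (d - 1)*(d + 3)*(d + 4)^2*(d - 5)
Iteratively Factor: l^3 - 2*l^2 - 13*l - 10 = (l + 2)*(l^2 - 4*l - 5) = (l - 5)*(l + 2)*(l + 1)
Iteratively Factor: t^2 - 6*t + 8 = (t - 4)*(t - 2)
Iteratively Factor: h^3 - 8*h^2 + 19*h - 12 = (h - 1)*(h^2 - 7*h + 12) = (h - 3)*(h - 1)*(h - 4)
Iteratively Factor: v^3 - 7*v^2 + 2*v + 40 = (v - 5)*(v^2 - 2*v - 8) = (v - 5)*(v - 4)*(v + 2)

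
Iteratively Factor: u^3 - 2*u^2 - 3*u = (u + 1)*(u^2 - 3*u) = u*(u + 1)*(u - 3)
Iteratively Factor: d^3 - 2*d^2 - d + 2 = (d + 1)*(d^2 - 3*d + 2) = (d - 1)*(d + 1)*(d - 2)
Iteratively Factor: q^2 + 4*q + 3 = (q + 1)*(q + 3)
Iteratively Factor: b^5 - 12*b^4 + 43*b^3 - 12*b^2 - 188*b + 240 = (b - 2)*(b^4 - 10*b^3 + 23*b^2 + 34*b - 120) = (b - 3)*(b - 2)*(b^3 - 7*b^2 + 2*b + 40) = (b - 5)*(b - 3)*(b - 2)*(b^2 - 2*b - 8) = (b - 5)*(b - 4)*(b - 3)*(b - 2)*(b + 2)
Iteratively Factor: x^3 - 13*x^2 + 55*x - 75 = (x - 5)*(x^2 - 8*x + 15) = (x - 5)*(x - 3)*(x - 5)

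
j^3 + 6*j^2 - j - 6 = (j - 1)*(j + 1)*(j + 6)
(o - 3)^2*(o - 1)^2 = o^4 - 8*o^3 + 22*o^2 - 24*o + 9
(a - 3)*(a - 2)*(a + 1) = a^3 - 4*a^2 + a + 6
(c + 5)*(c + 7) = c^2 + 12*c + 35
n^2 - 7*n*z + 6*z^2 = (n - 6*z)*(n - z)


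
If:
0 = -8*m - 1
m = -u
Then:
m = -1/8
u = 1/8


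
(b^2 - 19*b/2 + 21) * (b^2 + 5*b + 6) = b^4 - 9*b^3/2 - 41*b^2/2 + 48*b + 126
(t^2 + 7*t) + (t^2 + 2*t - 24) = 2*t^2 + 9*t - 24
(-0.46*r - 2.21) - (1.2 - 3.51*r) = 3.05*r - 3.41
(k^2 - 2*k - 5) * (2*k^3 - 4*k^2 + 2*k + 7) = 2*k^5 - 8*k^4 + 23*k^2 - 24*k - 35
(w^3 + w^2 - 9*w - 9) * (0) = 0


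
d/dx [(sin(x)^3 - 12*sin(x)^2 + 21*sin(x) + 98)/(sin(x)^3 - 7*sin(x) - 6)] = 4*(3*sin(x)^2 - 26*sin(x) + 35)*cos(x)/((sin(x) - 3)^2*(sin(x) + 1)^2)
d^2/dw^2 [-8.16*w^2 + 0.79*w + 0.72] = -16.3200000000000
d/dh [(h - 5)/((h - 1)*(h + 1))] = (-h^2 + 10*h - 1)/(h^4 - 2*h^2 + 1)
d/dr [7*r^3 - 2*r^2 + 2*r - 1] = 21*r^2 - 4*r + 2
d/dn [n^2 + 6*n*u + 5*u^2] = 2*n + 6*u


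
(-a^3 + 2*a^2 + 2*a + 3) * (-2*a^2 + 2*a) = 2*a^5 - 6*a^4 - 2*a^2 + 6*a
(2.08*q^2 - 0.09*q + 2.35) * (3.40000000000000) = 7.072*q^2 - 0.306*q + 7.99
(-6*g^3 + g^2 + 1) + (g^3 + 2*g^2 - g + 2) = -5*g^3 + 3*g^2 - g + 3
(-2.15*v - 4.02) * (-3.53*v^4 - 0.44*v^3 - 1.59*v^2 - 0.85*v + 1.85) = 7.5895*v^5 + 15.1366*v^4 + 5.1873*v^3 + 8.2193*v^2 - 0.560500000000001*v - 7.437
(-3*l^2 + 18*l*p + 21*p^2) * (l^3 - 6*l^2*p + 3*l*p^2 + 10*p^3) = -3*l^5 + 36*l^4*p - 96*l^3*p^2 - 102*l^2*p^3 + 243*l*p^4 + 210*p^5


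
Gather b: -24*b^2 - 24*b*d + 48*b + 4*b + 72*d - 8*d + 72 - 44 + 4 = -24*b^2 + b*(52 - 24*d) + 64*d + 32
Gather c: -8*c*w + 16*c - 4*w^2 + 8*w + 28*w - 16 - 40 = c*(16 - 8*w) - 4*w^2 + 36*w - 56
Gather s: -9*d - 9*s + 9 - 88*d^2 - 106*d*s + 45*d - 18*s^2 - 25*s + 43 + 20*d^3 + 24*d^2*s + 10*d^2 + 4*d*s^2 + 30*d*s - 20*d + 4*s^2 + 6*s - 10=20*d^3 - 78*d^2 + 16*d + s^2*(4*d - 14) + s*(24*d^2 - 76*d - 28) + 42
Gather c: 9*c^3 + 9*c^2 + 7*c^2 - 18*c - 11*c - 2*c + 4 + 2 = 9*c^3 + 16*c^2 - 31*c + 6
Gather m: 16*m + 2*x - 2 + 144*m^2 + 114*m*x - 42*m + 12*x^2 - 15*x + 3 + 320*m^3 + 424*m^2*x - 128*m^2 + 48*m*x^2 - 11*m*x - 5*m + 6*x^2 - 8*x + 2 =320*m^3 + m^2*(424*x + 16) + m*(48*x^2 + 103*x - 31) + 18*x^2 - 21*x + 3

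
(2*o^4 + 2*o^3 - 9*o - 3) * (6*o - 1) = 12*o^5 + 10*o^4 - 2*o^3 - 54*o^2 - 9*o + 3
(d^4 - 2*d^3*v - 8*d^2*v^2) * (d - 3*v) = d^5 - 5*d^4*v - 2*d^3*v^2 + 24*d^2*v^3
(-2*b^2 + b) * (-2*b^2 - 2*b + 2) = 4*b^4 + 2*b^3 - 6*b^2 + 2*b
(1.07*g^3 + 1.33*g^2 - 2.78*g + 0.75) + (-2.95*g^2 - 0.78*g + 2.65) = 1.07*g^3 - 1.62*g^2 - 3.56*g + 3.4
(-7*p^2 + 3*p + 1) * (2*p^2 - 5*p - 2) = -14*p^4 + 41*p^3 + p^2 - 11*p - 2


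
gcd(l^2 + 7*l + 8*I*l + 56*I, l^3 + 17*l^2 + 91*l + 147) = l + 7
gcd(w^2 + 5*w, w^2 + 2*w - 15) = w + 5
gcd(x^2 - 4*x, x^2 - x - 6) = 1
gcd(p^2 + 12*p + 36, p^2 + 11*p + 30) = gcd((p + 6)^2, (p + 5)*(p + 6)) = p + 6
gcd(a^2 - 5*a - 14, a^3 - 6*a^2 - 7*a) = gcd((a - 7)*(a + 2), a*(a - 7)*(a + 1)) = a - 7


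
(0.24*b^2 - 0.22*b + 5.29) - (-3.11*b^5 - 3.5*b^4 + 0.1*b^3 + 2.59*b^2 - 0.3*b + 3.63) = 3.11*b^5 + 3.5*b^4 - 0.1*b^3 - 2.35*b^2 + 0.08*b + 1.66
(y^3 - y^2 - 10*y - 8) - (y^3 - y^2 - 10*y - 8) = 0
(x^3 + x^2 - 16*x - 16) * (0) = 0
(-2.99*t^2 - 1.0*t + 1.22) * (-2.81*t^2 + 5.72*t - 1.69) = 8.4019*t^4 - 14.2928*t^3 - 4.0951*t^2 + 8.6684*t - 2.0618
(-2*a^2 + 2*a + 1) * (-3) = 6*a^2 - 6*a - 3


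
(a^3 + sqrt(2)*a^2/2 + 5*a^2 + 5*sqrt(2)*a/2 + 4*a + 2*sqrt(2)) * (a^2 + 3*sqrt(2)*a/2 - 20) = a^5 + 2*sqrt(2)*a^4 + 5*a^4 - 29*a^3/2 + 10*sqrt(2)*a^3 - 185*a^2/2 - 2*sqrt(2)*a^2 - 74*a - 50*sqrt(2)*a - 40*sqrt(2)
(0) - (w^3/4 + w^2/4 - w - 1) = -w^3/4 - w^2/4 + w + 1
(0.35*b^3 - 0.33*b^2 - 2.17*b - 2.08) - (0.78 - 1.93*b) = 0.35*b^3 - 0.33*b^2 - 0.24*b - 2.86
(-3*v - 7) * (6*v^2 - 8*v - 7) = -18*v^3 - 18*v^2 + 77*v + 49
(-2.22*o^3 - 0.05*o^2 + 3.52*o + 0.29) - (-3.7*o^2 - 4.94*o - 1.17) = -2.22*o^3 + 3.65*o^2 + 8.46*o + 1.46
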